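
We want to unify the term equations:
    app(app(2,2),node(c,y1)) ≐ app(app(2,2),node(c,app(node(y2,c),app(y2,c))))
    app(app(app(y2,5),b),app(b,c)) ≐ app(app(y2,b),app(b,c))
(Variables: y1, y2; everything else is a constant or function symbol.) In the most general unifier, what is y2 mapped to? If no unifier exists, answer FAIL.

FAIL

Decompose app/2: app(2,2) ≐ app(2,2),  node(c,y1) ≐ node(c,app(node(y2,c),app(y2,c))).
Delete trivial equation app(2,2) ≐ app(2,2).
Decompose node/2: c ≐ c,  y1 ≐ app(node(y2,c),app(y2,c)).
Delete trivial equation c ≐ c.
Bind y1 := app(node(y2,c),app(y2,c)); no other remaining equation mentions y1.
Decompose app/2: app(app(y2,5),b) ≐ app(y2,b),  app(b,c) ≐ app(b,c).
Decompose app/2: app(y2,5) ≐ y2,  b ≐ b.
Occurs check fails: y2 occurs in app(y2,5); the equation y2 ≐ app(y2,5) has no finite solution.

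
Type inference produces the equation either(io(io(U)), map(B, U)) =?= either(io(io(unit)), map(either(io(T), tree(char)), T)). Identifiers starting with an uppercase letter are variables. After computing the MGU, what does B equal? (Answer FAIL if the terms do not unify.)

either(io(unit), tree(char))

Decompose either/2: io(io(U)) =?= io(io(unit)),  map(B, U) =?= map(either(io(T), tree(char)), T).
Decompose io/1: io(U) =?= io(unit).
Decompose io/1: U =?= unit.
Bind U := unit; substituting into the remaining equation gives: map(B, unit) =?= map(either(io(T), tree(char)), T).
Decompose map/2: B =?= either(io(T), tree(char)),  unit =?= T.
Bind B := either(io(T), tree(char)); no other remaining equation mentions B.
Bind T := unit. Substituting into the earlier binding gives B := either(io(unit), tree(char)).
MGU = { U -> unit, B -> either(io(unit), tree(char)), T -> unit }, so B -> either(io(unit), tree(char)).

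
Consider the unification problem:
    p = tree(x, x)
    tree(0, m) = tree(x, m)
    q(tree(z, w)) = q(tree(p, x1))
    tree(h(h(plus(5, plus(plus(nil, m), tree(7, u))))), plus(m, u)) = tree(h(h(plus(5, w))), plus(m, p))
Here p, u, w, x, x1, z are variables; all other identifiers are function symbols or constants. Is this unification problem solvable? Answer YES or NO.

Bind p := tree(x, x); substituting into the 2 remaining equations that mention p gives: q(tree(z, w)) = q(tree(tree(x, x), x1)),  tree(h(h(plus(5, plus(plus(nil, m), tree(7, u))))), plus(m, u)) = tree(h(h(plus(5, w))), plus(m, tree(x, x))).
Decompose tree/2: 0 = x,  m = m.
Bind x := 0; substituting into the 2 remaining equations that mention x gives: q(tree(z, w)) = q(tree(tree(0, 0), x1)),  tree(h(h(plus(5, plus(plus(nil, m), tree(7, u))))), plus(m, u)) = tree(h(h(plus(5, w))), plus(m, tree(0, 0))). Substituting into the earlier binding gives p := tree(0, 0).
Delete trivial equation m = m.
Decompose q/1: tree(z, w) = tree(tree(0, 0), x1).
Decompose tree/2: z = tree(0, 0),  w = x1.
Bind z := tree(0, 0); no other remaining equation mentions z.
Bind w := x1; substituting into the remaining equation gives: tree(h(h(plus(5, plus(plus(nil, m), tree(7, u))))), plus(m, u)) = tree(h(h(plus(5, x1))), plus(m, tree(0, 0))).
Decompose tree/2: h(h(plus(5, plus(plus(nil, m), tree(7, u))))) = h(h(plus(5, x1))),  plus(m, u) = plus(m, tree(0, 0)).
Decompose h/1: h(plus(5, plus(plus(nil, m), tree(7, u)))) = h(plus(5, x1)).
Decompose h/1: plus(5, plus(plus(nil, m), tree(7, u))) = plus(5, x1).
Decompose plus/2: 5 = 5,  plus(plus(nil, m), tree(7, u)) = x1.
Delete trivial equation 5 = 5.
Bind x1 := plus(plus(nil, m), tree(7, u)); no other remaining equation mentions x1. Substituting into the earlier binding gives w := plus(plus(nil, m), tree(7, u)).
Decompose plus/2: m = m,  u = tree(0, 0).
Delete trivial equation m = m.
Bind u := tree(0, 0). Substituting into the earlier bindings gives w := plus(plus(nil, m), tree(7, tree(0, 0))), x1 := plus(plus(nil, m), tree(7, tree(0, 0))).
No equations remain and no clash or occurs-check failure arose, so a unifier exists.

YES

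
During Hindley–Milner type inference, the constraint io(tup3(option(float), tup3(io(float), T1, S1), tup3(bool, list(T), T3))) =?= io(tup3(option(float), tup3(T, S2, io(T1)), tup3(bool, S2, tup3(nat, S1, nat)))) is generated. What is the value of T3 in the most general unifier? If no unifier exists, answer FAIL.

tup3(nat, io(list(io(float))), nat)

Decompose io/1: tup3(option(float), tup3(io(float), T1, S1), tup3(bool, list(T), T3)) =?= tup3(option(float), tup3(T, S2, io(T1)), tup3(bool, S2, tup3(nat, S1, nat))).
Decompose tup3/3: option(float) =?= option(float),  tup3(io(float), T1, S1) =?= tup3(T, S2, io(T1)),  tup3(bool, list(T), T3) =?= tup3(bool, S2, tup3(nat, S1, nat)).
Delete trivial equation option(float) =?= option(float).
Decompose tup3/3: io(float) =?= T,  T1 =?= S2,  S1 =?= io(T1).
Bind T := io(float); substituting into the one remaining equation that mentions T gives: tup3(bool, list(io(float)), T3) =?= tup3(bool, S2, tup3(nat, S1, nat)).
Bind T1 := S2; substituting into the one remaining equation that mentions T1 gives: S1 =?= io(S2).
Bind S1 := io(S2); substituting into the remaining equation gives: tup3(bool, list(io(float)), T3) =?= tup3(bool, S2, tup3(nat, io(S2), nat)).
Decompose tup3/3: bool =?= bool,  list(io(float)) =?= S2,  T3 =?= tup3(nat, io(S2), nat).
Delete trivial equation bool =?= bool.
Bind S2 := list(io(float)); substituting into the remaining equation gives: T3 =?= tup3(nat, io(list(io(float))), nat). Substituting into the earlier bindings gives T1 := list(io(float)), S1 := io(list(io(float))).
Bind T3 := tup3(nat, io(list(io(float))), nat).
MGU = { T := io(float), T1 := list(io(float)), S1 := io(list(io(float))), S2 := list(io(float)), T3 := tup3(nat, io(list(io(float))), nat) }, so T3 := tup3(nat, io(list(io(float))), nat).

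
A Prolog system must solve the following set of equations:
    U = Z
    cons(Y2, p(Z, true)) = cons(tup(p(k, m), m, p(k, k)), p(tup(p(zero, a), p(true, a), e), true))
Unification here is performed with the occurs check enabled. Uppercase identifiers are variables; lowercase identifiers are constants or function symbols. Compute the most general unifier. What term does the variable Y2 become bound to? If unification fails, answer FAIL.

tup(p(k, m), m, p(k, k))

Bind U := Z; no other remaining equation mentions U.
Decompose cons/2: Y2 = tup(p(k, m), m, p(k, k)),  p(Z, true) = p(tup(p(zero, a), p(true, a), e), true).
Bind Y2 := tup(p(k, m), m, p(k, k)); no other remaining equation mentions Y2.
Decompose p/2: Z = tup(p(zero, a), p(true, a), e),  true = true.
Bind Z := tup(p(zero, a), p(true, a), e); no other remaining equation mentions Z. Substituting into the earlier binding gives U := tup(p(zero, a), p(true, a), e).
Delete trivial equation true = true.
MGU = { U ↦ tup(p(zero, a), p(true, a), e), Y2 ↦ tup(p(k, m), m, p(k, k)), Z ↦ tup(p(zero, a), p(true, a), e) }, so Y2 ↦ tup(p(k, m), m, p(k, k)).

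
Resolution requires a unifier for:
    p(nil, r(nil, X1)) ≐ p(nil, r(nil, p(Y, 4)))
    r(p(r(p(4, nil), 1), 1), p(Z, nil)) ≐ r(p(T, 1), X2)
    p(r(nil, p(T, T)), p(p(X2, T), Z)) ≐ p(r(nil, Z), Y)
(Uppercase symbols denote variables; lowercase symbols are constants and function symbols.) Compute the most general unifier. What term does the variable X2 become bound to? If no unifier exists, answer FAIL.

p(p(r(p(4, nil), 1), r(p(4, nil), 1)), nil)

Decompose p/2: nil ≐ nil,  r(nil, X1) ≐ r(nil, p(Y, 4)).
Delete trivial equation nil ≐ nil.
Decompose r/2: nil ≐ nil,  X1 ≐ p(Y, 4).
Delete trivial equation nil ≐ nil.
Bind X1 := p(Y, 4); no other remaining equation mentions X1.
Decompose r/2: p(r(p(4, nil), 1), 1) ≐ p(T, 1),  p(Z, nil) ≐ X2.
Decompose p/2: r(p(4, nil), 1) ≐ T,  1 ≐ 1.
Bind T := r(p(4, nil), 1); substituting into the one remaining equation that mentions T gives: p(r(nil, p(r(p(4, nil), 1), r(p(4, nil), 1))), p(p(X2, r(p(4, nil), 1)), Z)) ≐ p(r(nil, Z), Y).
Delete trivial equation 1 ≐ 1.
Bind X2 := p(Z, nil); substituting into the remaining equation gives: p(r(nil, p(r(p(4, nil), 1), r(p(4, nil), 1))), p(p(p(Z, nil), r(p(4, nil), 1)), Z)) ≐ p(r(nil, Z), Y).
Decompose p/2: r(nil, p(r(p(4, nil), 1), r(p(4, nil), 1))) ≐ r(nil, Z),  p(p(p(Z, nil), r(p(4, nil), 1)), Z) ≐ Y.
Decompose r/2: nil ≐ nil,  p(r(p(4, nil), 1), r(p(4, nil), 1)) ≐ Z.
Delete trivial equation nil ≐ nil.
Bind Z := p(r(p(4, nil), 1), r(p(4, nil), 1)); substituting into the remaining equation gives: p(p(p(p(r(p(4, nil), 1), r(p(4, nil), 1)), nil), r(p(4, nil), 1)), p(r(p(4, nil), 1), r(p(4, nil), 1))) ≐ Y. Substituting into the earlier binding gives X2 := p(p(r(p(4, nil), 1), r(p(4, nil), 1)), nil).
Bind Y := p(p(p(p(r(p(4, nil), 1), r(p(4, nil), 1)), nil), r(p(4, nil), 1)), p(r(p(4, nil), 1), r(p(4, nil), 1))). Substituting into the earlier binding gives X1 := p(p(p(p(p(r(p(4, nil), 1), r(p(4, nil), 1)), nil), r(p(4, nil), 1)), p(r(p(4, nil), 1), r(p(4, nil), 1))), 4).
MGU = { X1 -> p(p(p(p(p(r(p(4, nil), 1), r(p(4, nil), 1)), nil), r(p(4, nil), 1)), p(r(p(4, nil), 1), r(p(4, nil), 1))), 4), T -> r(p(4, nil), 1), X2 -> p(p(r(p(4, nil), 1), r(p(4, nil), 1)), nil), Z -> p(r(p(4, nil), 1), r(p(4, nil), 1)), Y -> p(p(p(p(r(p(4, nil), 1), r(p(4, nil), 1)), nil), r(p(4, nil), 1)), p(r(p(4, nil), 1), r(p(4, nil), 1))) }, so X2 -> p(p(r(p(4, nil), 1), r(p(4, nil), 1)), nil).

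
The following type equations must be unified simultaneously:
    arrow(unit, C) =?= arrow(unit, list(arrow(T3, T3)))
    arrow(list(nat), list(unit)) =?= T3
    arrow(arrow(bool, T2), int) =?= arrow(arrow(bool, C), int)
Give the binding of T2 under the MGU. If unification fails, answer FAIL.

list(arrow(arrow(list(nat), list(unit)), arrow(list(nat), list(unit))))

Decompose arrow/2: unit =?= unit,  C =?= list(arrow(T3, T3)).
Delete trivial equation unit =?= unit.
Bind C := list(arrow(T3, T3)); substituting into the one remaining equation that mentions C gives: arrow(arrow(bool, T2), int) =?= arrow(arrow(bool, list(arrow(T3, T3))), int).
Bind T3 := arrow(list(nat), list(unit)); substituting into the remaining equation gives: arrow(arrow(bool, T2), int) =?= arrow(arrow(bool, list(arrow(arrow(list(nat), list(unit)), arrow(list(nat), list(unit))))), int). Substituting into the earlier binding gives C := list(arrow(arrow(list(nat), list(unit)), arrow(list(nat), list(unit)))).
Decompose arrow/2: arrow(bool, T2) =?= arrow(bool, list(arrow(arrow(list(nat), list(unit)), arrow(list(nat), list(unit))))),  int =?= int.
Decompose arrow/2: bool =?= bool,  T2 =?= list(arrow(arrow(list(nat), list(unit)), arrow(list(nat), list(unit)))).
Delete trivial equation bool =?= bool.
Bind T2 := list(arrow(arrow(list(nat), list(unit)), arrow(list(nat), list(unit)))); no other remaining equation mentions T2.
Delete trivial equation int =?= int.
MGU = { C ↦ list(arrow(arrow(list(nat), list(unit)), arrow(list(nat), list(unit)))), T3 ↦ arrow(list(nat), list(unit)), T2 ↦ list(arrow(arrow(list(nat), list(unit)), arrow(list(nat), list(unit)))) }, so T2 ↦ list(arrow(arrow(list(nat), list(unit)), arrow(list(nat), list(unit)))).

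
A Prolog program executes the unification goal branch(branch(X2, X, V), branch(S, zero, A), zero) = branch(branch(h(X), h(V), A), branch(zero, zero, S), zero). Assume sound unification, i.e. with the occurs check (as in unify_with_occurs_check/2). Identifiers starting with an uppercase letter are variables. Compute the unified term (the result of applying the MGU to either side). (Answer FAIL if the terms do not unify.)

branch(branch(h(h(zero)), h(zero), zero), branch(zero, zero, zero), zero)

Decompose branch/3: branch(X2, X, V) = branch(h(X), h(V), A),  branch(S, zero, A) = branch(zero, zero, S),  zero = zero.
Decompose branch/3: X2 = h(X),  X = h(V),  V = A.
Bind X2 := h(X); no other remaining equation mentions X2.
Bind X := h(V); no other remaining equation mentions X. Substituting into the earlier binding gives X2 := h(h(V)).
Bind V := A; no other remaining equation mentions V. Substituting into the earlier bindings gives X2 := h(h(A)), X := h(A).
Decompose branch/3: S = zero,  zero = zero,  A = S.
Bind S := zero; substituting into the one remaining equation that mentions S gives: A = zero.
Delete trivial equation zero = zero.
Bind A := zero; no other remaining equation mentions A. Substituting into the earlier bindings gives X2 := h(h(zero)), X := h(zero), V := zero.
Delete trivial equation zero = zero.
Applying the MGU to either side gives branch(branch(h(h(zero)), h(zero), zero), branch(zero, zero, zero), zero).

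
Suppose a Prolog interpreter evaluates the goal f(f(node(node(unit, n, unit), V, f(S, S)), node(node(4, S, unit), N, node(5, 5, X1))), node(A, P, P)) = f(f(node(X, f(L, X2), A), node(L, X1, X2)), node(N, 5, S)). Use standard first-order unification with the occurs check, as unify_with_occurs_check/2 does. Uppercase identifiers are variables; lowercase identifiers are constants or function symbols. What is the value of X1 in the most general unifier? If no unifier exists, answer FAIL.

f(5, 5)

Decompose f/2: f(node(node(unit, n, unit), V, f(S, S)), node(node(4, S, unit), N, node(5, 5, X1))) = f(node(X, f(L, X2), A), node(L, X1, X2)),  node(A, P, P) = node(N, 5, S).
Decompose f/2: node(node(unit, n, unit), V, f(S, S)) = node(X, f(L, X2), A),  node(node(4, S, unit), N, node(5, 5, X1)) = node(L, X1, X2).
Decompose node/3: node(unit, n, unit) = X,  V = f(L, X2),  f(S, S) = A.
Bind X := node(unit, n, unit); no other remaining equation mentions X.
Bind V := f(L, X2); no other remaining equation mentions V.
Bind A := f(S, S); substituting into the one remaining equation that mentions A gives: node(f(S, S), P, P) = node(N, 5, S).
Decompose node/3: node(4, S, unit) = L,  N = X1,  node(5, 5, X1) = X2.
Bind L := node(4, S, unit); no other remaining equation mentions L. Substituting into the earlier binding gives V := f(node(4, S, unit), X2).
Bind N := X1; substituting into the one remaining equation that mentions N gives: node(f(S, S), P, P) = node(X1, 5, S).
Bind X2 := node(5, 5, X1); no other remaining equation mentions X2. Substituting into the earlier binding gives V := f(node(4, S, unit), node(5, 5, X1)).
Decompose node/3: f(S, S) = X1,  P = 5,  P = S.
Bind X1 := f(S, S); no other remaining equation mentions X1. Substituting into the earlier bindings gives V := f(node(4, S, unit), node(5, 5, f(S, S))), N := f(S, S), X2 := node(5, 5, f(S, S)).
Bind P := 5; substituting into the remaining equation gives: 5 = S.
Bind S := 5. Substituting into the earlier bindings gives V := f(node(4, 5, unit), node(5, 5, f(5, 5))), A := f(5, 5), L := node(4, 5, unit), N := f(5, 5), X2 := node(5, 5, f(5, 5)), X1 := f(5, 5).
MGU = { X ↦ node(unit, n, unit), V ↦ f(node(4, 5, unit), node(5, 5, f(5, 5))), A ↦ f(5, 5), L ↦ node(4, 5, unit), N ↦ f(5, 5), X2 ↦ node(5, 5, f(5, 5)), X1 ↦ f(5, 5), P ↦ 5, S ↦ 5 }, so X1 ↦ f(5, 5).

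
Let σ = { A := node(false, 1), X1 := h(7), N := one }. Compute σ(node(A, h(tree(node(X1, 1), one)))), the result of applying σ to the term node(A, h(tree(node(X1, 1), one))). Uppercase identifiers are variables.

node(node(false, 1), h(tree(node(h(7), 1), one)))

Replace each occurrence of A with node(false, 1).
Replace each occurrence of X1 with h(7).
Result: node(node(false, 1), h(tree(node(h(7), 1), one))).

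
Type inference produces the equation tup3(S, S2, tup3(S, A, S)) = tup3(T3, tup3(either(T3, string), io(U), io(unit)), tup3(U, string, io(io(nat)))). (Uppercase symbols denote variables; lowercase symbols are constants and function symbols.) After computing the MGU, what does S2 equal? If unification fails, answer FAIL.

tup3(either(io(io(nat)), string), io(io(io(nat))), io(unit))

Decompose tup3/3: S = T3,  S2 = tup3(either(T3, string), io(U), io(unit)),  tup3(S, A, S) = tup3(U, string, io(io(nat))).
Bind S := T3; substituting into the one remaining equation that mentions S gives: tup3(T3, A, T3) = tup3(U, string, io(io(nat))).
Bind S2 := tup3(either(T3, string), io(U), io(unit)); no other remaining equation mentions S2.
Decompose tup3/3: T3 = U,  A = string,  T3 = io(io(nat)).
Bind T3 := U; substituting into the one remaining equation that mentions T3 gives: U = io(io(nat)). Substituting into the earlier bindings gives S := U, S2 := tup3(either(U, string), io(U), io(unit)).
Bind A := string; no other remaining equation mentions A.
Bind U := io(io(nat)). Substituting into the earlier bindings gives S := io(io(nat)), S2 := tup3(either(io(io(nat)), string), io(io(io(nat))), io(unit)), T3 := io(io(nat)).
MGU = { S ↦ io(io(nat)), S2 ↦ tup3(either(io(io(nat)), string), io(io(io(nat))), io(unit)), T3 ↦ io(io(nat)), A ↦ string, U ↦ io(io(nat)) }, so S2 ↦ tup3(either(io(io(nat)), string), io(io(io(nat))), io(unit)).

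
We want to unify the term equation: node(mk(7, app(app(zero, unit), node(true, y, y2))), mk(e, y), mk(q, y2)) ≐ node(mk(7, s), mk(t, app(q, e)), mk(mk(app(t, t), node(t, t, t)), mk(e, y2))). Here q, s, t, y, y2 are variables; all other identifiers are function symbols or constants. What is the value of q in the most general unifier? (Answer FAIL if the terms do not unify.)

Decompose node/3: mk(7, app(app(zero, unit), node(true, y, y2))) ≐ mk(7, s),  mk(e, y) ≐ mk(t, app(q, e)),  mk(q, y2) ≐ mk(mk(app(t, t), node(t, t, t)), mk(e, y2)).
Decompose mk/2: 7 ≐ 7,  app(app(zero, unit), node(true, y, y2)) ≐ s.
Delete trivial equation 7 ≐ 7.
Bind s := app(app(zero, unit), node(true, y, y2)); no other remaining equation mentions s.
Decompose mk/2: e ≐ t,  y ≐ app(q, e).
Bind t := e; substituting into the one remaining equation that mentions t gives: mk(q, y2) ≐ mk(mk(app(e, e), node(e, e, e)), mk(e, y2)).
Bind y := app(q, e); no other remaining equation mentions y. Substituting into the earlier binding gives s := app(app(zero, unit), node(true, app(q, e), y2)).
Decompose mk/2: q ≐ mk(app(e, e), node(e, e, e)),  y2 ≐ mk(e, y2).
Bind q := mk(app(e, e), node(e, e, e)); no other remaining equation mentions q. Substituting into the earlier bindings gives s := app(app(zero, unit), node(true, app(mk(app(e, e), node(e, e, e)), e), y2)), y := app(mk(app(e, e), node(e, e, e)), e).
Occurs check fails: y2 occurs in mk(e, y2); the equation y2 ≐ mk(e, y2) has no finite solution.

FAIL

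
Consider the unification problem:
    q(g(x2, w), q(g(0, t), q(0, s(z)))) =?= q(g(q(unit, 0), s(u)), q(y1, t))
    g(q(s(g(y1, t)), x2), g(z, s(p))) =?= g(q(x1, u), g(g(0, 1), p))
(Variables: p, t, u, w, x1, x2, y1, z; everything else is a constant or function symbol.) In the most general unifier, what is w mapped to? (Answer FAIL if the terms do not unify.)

FAIL

Decompose q/2: g(x2, w) =?= g(q(unit, 0), s(u)),  q(g(0, t), q(0, s(z))) =?= q(y1, t).
Decompose g/2: x2 =?= q(unit, 0),  w =?= s(u).
Bind x2 := q(unit, 0); substituting into the one remaining equation that mentions x2 gives: g(q(s(g(y1, t)), q(unit, 0)), g(z, s(p))) =?= g(q(x1, u), g(g(0, 1), p)).
Bind w := s(u); no other remaining equation mentions w.
Decompose q/2: g(0, t) =?= y1,  q(0, s(z)) =?= t.
Bind y1 := g(0, t); substituting into the one remaining equation that mentions y1 gives: g(q(s(g(g(0, t), t)), q(unit, 0)), g(z, s(p))) =?= g(q(x1, u), g(g(0, 1), p)).
Bind t := q(0, s(z)); substituting into the remaining equation gives: g(q(s(g(g(0, q(0, s(z))), q(0, s(z)))), q(unit, 0)), g(z, s(p))) =?= g(q(x1, u), g(g(0, 1), p)). Substituting into the earlier binding gives y1 := g(0, q(0, s(z))).
Decompose g/2: q(s(g(g(0, q(0, s(z))), q(0, s(z)))), q(unit, 0)) =?= q(x1, u),  g(z, s(p)) =?= g(g(0, 1), p).
Decompose q/2: s(g(g(0, q(0, s(z))), q(0, s(z)))) =?= x1,  q(unit, 0) =?= u.
Bind x1 := s(g(g(0, q(0, s(z))), q(0, s(z)))); no other remaining equation mentions x1.
Bind u := q(unit, 0); no other remaining equation mentions u. Substituting into the earlier binding gives w := s(q(unit, 0)).
Decompose g/2: z =?= g(0, 1),  s(p) =?= p.
Bind z := g(0, 1); no other remaining equation mentions z. Substituting into the earlier bindings gives y1 := g(0, q(0, s(g(0, 1)))), t := q(0, s(g(0, 1))), x1 := s(g(g(0, q(0, s(g(0, 1)))), q(0, s(g(0, 1))))).
Occurs check fails: p occurs in s(p); the equation p =?= s(p) has no finite solution.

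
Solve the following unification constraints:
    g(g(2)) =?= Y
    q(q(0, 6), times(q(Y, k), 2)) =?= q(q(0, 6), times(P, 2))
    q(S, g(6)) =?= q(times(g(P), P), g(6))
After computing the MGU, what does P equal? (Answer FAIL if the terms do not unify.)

Bind Y := g(g(2)); substituting into the one remaining equation that mentions Y gives: q(q(0, 6), times(q(g(g(2)), k), 2)) =?= q(q(0, 6), times(P, 2)).
Decompose q/2: q(0, 6) =?= q(0, 6),  times(q(g(g(2)), k), 2) =?= times(P, 2).
Delete trivial equation q(0, 6) =?= q(0, 6).
Decompose times/2: q(g(g(2)), k) =?= P,  2 =?= 2.
Bind P := q(g(g(2)), k); substituting into the one remaining equation that mentions P gives: q(S, g(6)) =?= q(times(g(q(g(g(2)), k)), q(g(g(2)), k)), g(6)).
Delete trivial equation 2 =?= 2.
Decompose q/2: S =?= times(g(q(g(g(2)), k)), q(g(g(2)), k)),  g(6) =?= g(6).
Bind S := times(g(q(g(g(2)), k)), q(g(g(2)), k)); no other remaining equation mentions S.
Delete trivial equation g(6) =?= g(6).
MGU = { Y -> g(g(2)), P -> q(g(g(2)), k), S -> times(g(q(g(g(2)), k)), q(g(g(2)), k)) }, so P -> q(g(g(2)), k).

q(g(g(2)), k)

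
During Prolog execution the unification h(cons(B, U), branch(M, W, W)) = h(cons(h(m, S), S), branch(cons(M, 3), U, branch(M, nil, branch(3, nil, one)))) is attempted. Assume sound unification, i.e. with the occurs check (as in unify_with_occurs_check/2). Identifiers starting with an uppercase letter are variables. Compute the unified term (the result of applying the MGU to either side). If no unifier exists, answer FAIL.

FAIL

Decompose h/2: cons(B, U) = cons(h(m, S), S),  branch(M, W, W) = branch(cons(M, 3), U, branch(M, nil, branch(3, nil, one))).
Decompose cons/2: B = h(m, S),  U = S.
Bind B := h(m, S); no other remaining equation mentions B.
Bind U := S; substituting into the remaining equation gives: branch(M, W, W) = branch(cons(M, 3), S, branch(M, nil, branch(3, nil, one))).
Decompose branch/3: M = cons(M, 3),  W = S,  W = branch(M, nil, branch(3, nil, one)).
Occurs check fails: M occurs in cons(M, 3); the equation M = cons(M, 3) has no finite solution.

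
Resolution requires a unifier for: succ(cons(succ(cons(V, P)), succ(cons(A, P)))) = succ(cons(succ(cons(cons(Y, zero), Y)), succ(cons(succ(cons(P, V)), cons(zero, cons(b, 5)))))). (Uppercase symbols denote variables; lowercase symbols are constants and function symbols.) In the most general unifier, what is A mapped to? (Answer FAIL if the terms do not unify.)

Decompose succ/1: cons(succ(cons(V, P)), succ(cons(A, P))) = cons(succ(cons(cons(Y, zero), Y)), succ(cons(succ(cons(P, V)), cons(zero, cons(b, 5))))).
Decompose cons/2: succ(cons(V, P)) = succ(cons(cons(Y, zero), Y)),  succ(cons(A, P)) = succ(cons(succ(cons(P, V)), cons(zero, cons(b, 5)))).
Decompose succ/1: cons(V, P) = cons(cons(Y, zero), Y).
Decompose cons/2: V = cons(Y, zero),  P = Y.
Bind V := cons(Y, zero); substituting into the one remaining equation that mentions V gives: succ(cons(A, P)) = succ(cons(succ(cons(P, cons(Y, zero))), cons(zero, cons(b, 5)))).
Bind P := Y; substituting into the remaining equation gives: succ(cons(A, Y)) = succ(cons(succ(cons(Y, cons(Y, zero))), cons(zero, cons(b, 5)))).
Decompose succ/1: cons(A, Y) = cons(succ(cons(Y, cons(Y, zero))), cons(zero, cons(b, 5))).
Decompose cons/2: A = succ(cons(Y, cons(Y, zero))),  Y = cons(zero, cons(b, 5)).
Bind A := succ(cons(Y, cons(Y, zero))); no other remaining equation mentions A.
Bind Y := cons(zero, cons(b, 5)). Substituting into the earlier bindings gives V := cons(cons(zero, cons(b, 5)), zero), P := cons(zero, cons(b, 5)), A := succ(cons(cons(zero, cons(b, 5)), cons(cons(zero, cons(b, 5)), zero))).
MGU = { V -> cons(cons(zero, cons(b, 5)), zero), P -> cons(zero, cons(b, 5)), A -> succ(cons(cons(zero, cons(b, 5)), cons(cons(zero, cons(b, 5)), zero))), Y -> cons(zero, cons(b, 5)) }, so A -> succ(cons(cons(zero, cons(b, 5)), cons(cons(zero, cons(b, 5)), zero))).

succ(cons(cons(zero, cons(b, 5)), cons(cons(zero, cons(b, 5)), zero)))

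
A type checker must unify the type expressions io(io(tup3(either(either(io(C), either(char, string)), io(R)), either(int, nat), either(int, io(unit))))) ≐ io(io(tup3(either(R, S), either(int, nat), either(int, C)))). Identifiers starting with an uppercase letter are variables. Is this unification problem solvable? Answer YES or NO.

YES

Decompose io/1: io(tup3(either(either(io(C), either(char, string)), io(R)), either(int, nat), either(int, io(unit)))) ≐ io(tup3(either(R, S), either(int, nat), either(int, C))).
Decompose io/1: tup3(either(either(io(C), either(char, string)), io(R)), either(int, nat), either(int, io(unit))) ≐ tup3(either(R, S), either(int, nat), either(int, C)).
Decompose tup3/3: either(either(io(C), either(char, string)), io(R)) ≐ either(R, S),  either(int, nat) ≐ either(int, nat),  either(int, io(unit)) ≐ either(int, C).
Decompose either/2: either(io(C), either(char, string)) ≐ R,  io(R) ≐ S.
Bind R := either(io(C), either(char, string)); substituting into the one remaining equation that mentions R gives: io(either(io(C), either(char, string))) ≐ S.
Bind S := io(either(io(C), either(char, string))); no other remaining equation mentions S.
Delete trivial equation either(int, nat) ≐ either(int, nat).
Decompose either/2: int ≐ int,  io(unit) ≐ C.
Delete trivial equation int ≐ int.
Bind C := io(unit). Substituting into the earlier bindings gives R := either(io(io(unit)), either(char, string)), S := io(either(io(io(unit)), either(char, string))).
No equations remain and no clash or occurs-check failure arose, so a unifier exists.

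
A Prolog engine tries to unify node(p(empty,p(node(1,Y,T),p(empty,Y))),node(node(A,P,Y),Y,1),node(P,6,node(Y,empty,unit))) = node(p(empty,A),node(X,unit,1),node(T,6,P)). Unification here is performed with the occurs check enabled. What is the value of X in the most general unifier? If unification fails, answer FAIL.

node(p(node(1,unit,node(unit,empty,unit)),p(empty,unit)),node(unit,empty,unit),unit)

Decompose node/3: p(empty,p(node(1,Y,T),p(empty,Y))) = p(empty,A),  node(node(A,P,Y),Y,1) = node(X,unit,1),  node(P,6,node(Y,empty,unit)) = node(T,6,P).
Decompose p/2: empty = empty,  p(node(1,Y,T),p(empty,Y)) = A.
Delete trivial equation empty = empty.
Bind A := p(node(1,Y,T),p(empty,Y)); substituting into the one remaining equation that mentions A gives: node(node(p(node(1,Y,T),p(empty,Y)),P,Y),Y,1) = node(X,unit,1).
Decompose node/3: node(p(node(1,Y,T),p(empty,Y)),P,Y) = X,  Y = unit,  1 = 1.
Bind X := node(p(node(1,Y,T),p(empty,Y)),P,Y); no other remaining equation mentions X.
Bind Y := unit; substituting into the one remaining equation that mentions Y gives: node(P,6,node(unit,empty,unit)) = node(T,6,P). Substituting into the earlier bindings gives A := p(node(1,unit,T),p(empty,unit)), X := node(p(node(1,unit,T),p(empty,unit)),P,unit).
Delete trivial equation 1 = 1.
Decompose node/3: P = T,  6 = 6,  node(unit,empty,unit) = P.
Bind P := T; substituting into the one remaining equation that mentions P gives: node(unit,empty,unit) = T. Substituting into the earlier binding gives X := node(p(node(1,unit,T),p(empty,unit)),T,unit).
Delete trivial equation 6 = 6.
Bind T := node(unit,empty,unit). Substituting into the earlier bindings gives A := p(node(1,unit,node(unit,empty,unit)),p(empty,unit)), X := node(p(node(1,unit,node(unit,empty,unit)),p(empty,unit)),node(unit,empty,unit),unit), P := node(unit,empty,unit).
MGU = { A = p(node(1,unit,node(unit,empty,unit)),p(empty,unit)), X = node(p(node(1,unit,node(unit,empty,unit)),p(empty,unit)),node(unit,empty,unit),unit), Y = unit, P = node(unit,empty,unit), T = node(unit,empty,unit) }, so X = node(p(node(1,unit,node(unit,empty,unit)),p(empty,unit)),node(unit,empty,unit),unit).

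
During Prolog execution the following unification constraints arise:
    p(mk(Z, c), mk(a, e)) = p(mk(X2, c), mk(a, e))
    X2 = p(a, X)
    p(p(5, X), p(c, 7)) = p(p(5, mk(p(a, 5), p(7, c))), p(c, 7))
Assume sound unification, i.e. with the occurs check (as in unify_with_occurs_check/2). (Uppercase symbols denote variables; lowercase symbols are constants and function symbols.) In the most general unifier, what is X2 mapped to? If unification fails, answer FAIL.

p(a, mk(p(a, 5), p(7, c)))

Decompose p/2: mk(Z, c) = mk(X2, c),  mk(a, e) = mk(a, e).
Decompose mk/2: Z = X2,  c = c.
Bind Z := X2; no other remaining equation mentions Z.
Delete trivial equation c = c.
Delete trivial equation mk(a, e) = mk(a, e).
Bind X2 := p(a, X); no other remaining equation mentions X2. Substituting into the earlier binding gives Z := p(a, X).
Decompose p/2: p(5, X) = p(5, mk(p(a, 5), p(7, c))),  p(c, 7) = p(c, 7).
Decompose p/2: 5 = 5,  X = mk(p(a, 5), p(7, c)).
Delete trivial equation 5 = 5.
Bind X := mk(p(a, 5), p(7, c)); no other remaining equation mentions X. Substituting into the earlier bindings gives Z := p(a, mk(p(a, 5), p(7, c))), X2 := p(a, mk(p(a, 5), p(7, c))).
Delete trivial equation p(c, 7) = p(c, 7).
MGU = { Z ↦ p(a, mk(p(a, 5), p(7, c))), X2 ↦ p(a, mk(p(a, 5), p(7, c))), X ↦ mk(p(a, 5), p(7, c)) }, so X2 ↦ p(a, mk(p(a, 5), p(7, c))).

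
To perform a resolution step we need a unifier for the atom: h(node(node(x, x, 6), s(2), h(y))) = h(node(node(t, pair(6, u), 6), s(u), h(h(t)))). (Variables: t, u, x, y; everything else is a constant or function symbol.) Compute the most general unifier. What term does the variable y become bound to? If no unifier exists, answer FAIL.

Decompose h/1: node(node(x, x, 6), s(2), h(y)) = node(node(t, pair(6, u), 6), s(u), h(h(t))).
Decompose node/3: node(x, x, 6) = node(t, pair(6, u), 6),  s(2) = s(u),  h(y) = h(h(t)).
Decompose node/3: x = t,  x = pair(6, u),  6 = 6.
Bind x := t; substituting into the one remaining equation that mentions x gives: t = pair(6, u).
Bind t := pair(6, u); substituting into the one remaining equation that mentions t gives: h(y) = h(h(pair(6, u))). Substituting into the earlier binding gives x := pair(6, u).
Delete trivial equation 6 = 6.
Decompose s/1: 2 = u.
Bind u := 2; substituting into the remaining equation gives: h(y) = h(h(pair(6, 2))). Substituting into the earlier bindings gives x := pair(6, 2), t := pair(6, 2).
Decompose h/1: y = h(pair(6, 2)).
Bind y := h(pair(6, 2)).
MGU = { x -> pair(6, 2), t -> pair(6, 2), u -> 2, y -> h(pair(6, 2)) }, so y -> h(pair(6, 2)).

h(pair(6, 2))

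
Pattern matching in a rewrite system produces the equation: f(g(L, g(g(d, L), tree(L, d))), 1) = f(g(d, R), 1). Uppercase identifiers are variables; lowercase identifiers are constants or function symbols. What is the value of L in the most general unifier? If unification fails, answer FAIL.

d

Decompose f/2: g(L, g(g(d, L), tree(L, d))) = g(d, R),  1 = 1.
Decompose g/2: L = d,  g(g(d, L), tree(L, d)) = R.
Bind L := d; substituting into the one remaining equation that mentions L gives: g(g(d, d), tree(d, d)) = R.
Bind R := g(g(d, d), tree(d, d)); no other remaining equation mentions R.
Delete trivial equation 1 = 1.
MGU = { L := d, R := g(g(d, d), tree(d, d)) }, so L := d.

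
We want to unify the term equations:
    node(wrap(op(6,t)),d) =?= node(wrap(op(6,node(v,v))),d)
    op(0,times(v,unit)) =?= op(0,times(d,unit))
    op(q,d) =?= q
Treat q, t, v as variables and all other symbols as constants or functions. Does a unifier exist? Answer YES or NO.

NO

Decompose node/2: wrap(op(6,t)) =?= wrap(op(6,node(v,v))),  d =?= d.
Decompose wrap/1: op(6,t) =?= op(6,node(v,v)).
Decompose op/2: 6 =?= 6,  t =?= node(v,v).
Delete trivial equation 6 =?= 6.
Bind t := node(v,v); no other remaining equation mentions t.
Delete trivial equation d =?= d.
Decompose op/2: 0 =?= 0,  times(v,unit) =?= times(d,unit).
Delete trivial equation 0 =?= 0.
Decompose times/2: v =?= d,  unit =?= unit.
Bind v := d; no other remaining equation mentions v. Substituting into the earlier binding gives t := node(d,d).
Delete trivial equation unit =?= unit.
Occurs check fails: q occurs in op(q,d); the equation q =?= op(q,d) has no finite solution.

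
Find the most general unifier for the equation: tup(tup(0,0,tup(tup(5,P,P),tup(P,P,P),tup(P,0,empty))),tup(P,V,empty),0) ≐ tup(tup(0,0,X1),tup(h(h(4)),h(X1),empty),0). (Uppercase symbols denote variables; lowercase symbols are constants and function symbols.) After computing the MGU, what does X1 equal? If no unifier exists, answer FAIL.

Decompose tup/3: tup(0,0,tup(tup(5,P,P),tup(P,P,P),tup(P,0,empty))) ≐ tup(0,0,X1),  tup(P,V,empty) ≐ tup(h(h(4)),h(X1),empty),  0 ≐ 0.
Decompose tup/3: 0 ≐ 0,  0 ≐ 0,  tup(tup(5,P,P),tup(P,P,P),tup(P,0,empty)) ≐ X1.
Delete trivial equation 0 ≐ 0.
Delete trivial equation 0 ≐ 0.
Bind X1 := tup(tup(5,P,P),tup(P,P,P),tup(P,0,empty)); substituting into the one remaining equation that mentions X1 gives: tup(P,V,empty) ≐ tup(h(h(4)),h(tup(tup(5,P,P),tup(P,P,P),tup(P,0,empty))),empty).
Decompose tup/3: P ≐ h(h(4)),  V ≐ h(tup(tup(5,P,P),tup(P,P,P),tup(P,0,empty))),  empty ≐ empty.
Bind P := h(h(4)); substituting into the one remaining equation that mentions P gives: V ≐ h(tup(tup(5,h(h(4)),h(h(4))),tup(h(h(4)),h(h(4)),h(h(4))),tup(h(h(4)),0,empty))). Substituting into the earlier binding gives X1 := tup(tup(5,h(h(4)),h(h(4))),tup(h(h(4)),h(h(4)),h(h(4))),tup(h(h(4)),0,empty)).
Bind V := h(tup(tup(5,h(h(4)),h(h(4))),tup(h(h(4)),h(h(4)),h(h(4))),tup(h(h(4)),0,empty))); no other remaining equation mentions V.
Delete trivial equation empty ≐ empty.
Delete trivial equation 0 ≐ 0.
MGU = { X1 -> tup(tup(5,h(h(4)),h(h(4))),tup(h(h(4)),h(h(4)),h(h(4))),tup(h(h(4)),0,empty)), P -> h(h(4)), V -> h(tup(tup(5,h(h(4)),h(h(4))),tup(h(h(4)),h(h(4)),h(h(4))),tup(h(h(4)),0,empty))) }, so X1 -> tup(tup(5,h(h(4)),h(h(4))),tup(h(h(4)),h(h(4)),h(h(4))),tup(h(h(4)),0,empty)).

tup(tup(5,h(h(4)),h(h(4))),tup(h(h(4)),h(h(4)),h(h(4))),tup(h(h(4)),0,empty))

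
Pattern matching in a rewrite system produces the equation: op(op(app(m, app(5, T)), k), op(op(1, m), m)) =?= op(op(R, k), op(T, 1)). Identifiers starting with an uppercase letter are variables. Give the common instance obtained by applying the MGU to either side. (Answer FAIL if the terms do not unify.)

Decompose op/2: op(app(m, app(5, T)), k) =?= op(R, k),  op(op(1, m), m) =?= op(T, 1).
Decompose op/2: app(m, app(5, T)) =?= R,  k =?= k.
Bind R := app(m, app(5, T)); no other remaining equation mentions R.
Delete trivial equation k =?= k.
Decompose op/2: op(1, m) =?= T,  m =?= 1.
Bind T := op(1, m); no other remaining equation mentions T. Substituting into the earlier binding gives R := app(m, app(5, op(1, m))).
Clash: constants m and 1 differ; no unifier exists.

FAIL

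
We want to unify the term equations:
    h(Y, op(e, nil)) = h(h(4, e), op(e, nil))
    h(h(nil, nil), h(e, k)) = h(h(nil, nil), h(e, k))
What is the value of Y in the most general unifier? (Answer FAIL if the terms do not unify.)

h(4, e)

Decompose h/2: Y = h(4, e),  op(e, nil) = op(e, nil).
Bind Y := h(4, e); no other remaining equation mentions Y.
Delete trivial equation op(e, nil) = op(e, nil).
Delete trivial equation h(h(nil, nil), h(e, k)) = h(h(nil, nil), h(e, k)).
MGU = { Y ↦ h(4, e) }, so Y ↦ h(4, e).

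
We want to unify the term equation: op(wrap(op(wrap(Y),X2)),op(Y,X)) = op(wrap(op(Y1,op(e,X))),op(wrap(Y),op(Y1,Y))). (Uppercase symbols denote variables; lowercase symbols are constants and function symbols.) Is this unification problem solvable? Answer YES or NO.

NO

Decompose op/2: wrap(op(wrap(Y),X2)) = wrap(op(Y1,op(e,X))),  op(Y,X) = op(wrap(Y),op(Y1,Y)).
Decompose wrap/1: op(wrap(Y),X2) = op(Y1,op(e,X)).
Decompose op/2: wrap(Y) = Y1,  X2 = op(e,X).
Bind Y1 := wrap(Y); substituting into the one remaining equation that mentions Y1 gives: op(Y,X) = op(wrap(Y),op(wrap(Y),Y)).
Bind X2 := op(e,X); no other remaining equation mentions X2.
Decompose op/2: Y = wrap(Y),  X = op(wrap(Y),Y).
Occurs check fails: Y occurs in wrap(Y); the equation Y = wrap(Y) has no finite solution.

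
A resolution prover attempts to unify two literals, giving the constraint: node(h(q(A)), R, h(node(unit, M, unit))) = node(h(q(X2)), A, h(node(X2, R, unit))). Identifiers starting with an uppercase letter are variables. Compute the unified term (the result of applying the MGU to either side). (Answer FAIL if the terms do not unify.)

Decompose node/3: h(q(A)) = h(q(X2)),  R = A,  h(node(unit, M, unit)) = h(node(X2, R, unit)).
Decompose h/1: q(A) = q(X2).
Decompose q/1: A = X2.
Bind A := X2; substituting into the one remaining equation that mentions A gives: R = X2.
Bind R := X2; substituting into the remaining equation gives: h(node(unit, M, unit)) = h(node(X2, X2, unit)).
Decompose h/1: node(unit, M, unit) = node(X2, X2, unit).
Decompose node/3: unit = X2,  M = X2,  unit = unit.
Bind X2 := unit; substituting into the one remaining equation that mentions X2 gives: M = unit. Substituting into the earlier bindings gives A := unit, R := unit.
Bind M := unit; no other remaining equation mentions M.
Delete trivial equation unit = unit.
Applying the MGU to either side gives node(h(q(unit)), unit, h(node(unit, unit, unit))).

node(h(q(unit)), unit, h(node(unit, unit, unit)))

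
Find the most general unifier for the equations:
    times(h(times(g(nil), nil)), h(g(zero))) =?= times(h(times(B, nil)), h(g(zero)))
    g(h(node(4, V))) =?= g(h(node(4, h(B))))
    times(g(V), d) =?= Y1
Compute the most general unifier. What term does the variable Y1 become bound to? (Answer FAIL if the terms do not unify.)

Decompose times/2: h(times(g(nil), nil)) =?= h(times(B, nil)),  h(g(zero)) =?= h(g(zero)).
Decompose h/1: times(g(nil), nil) =?= times(B, nil).
Decompose times/2: g(nil) =?= B,  nil =?= nil.
Bind B := g(nil); substituting into the one remaining equation that mentions B gives: g(h(node(4, V))) =?= g(h(node(4, h(g(nil))))).
Delete trivial equation nil =?= nil.
Delete trivial equation h(g(zero)) =?= h(g(zero)).
Decompose g/1: h(node(4, V)) =?= h(node(4, h(g(nil)))).
Decompose h/1: node(4, V) =?= node(4, h(g(nil))).
Decompose node/2: 4 =?= 4,  V =?= h(g(nil)).
Delete trivial equation 4 =?= 4.
Bind V := h(g(nil)); substituting into the remaining equation gives: times(g(h(g(nil))), d) =?= Y1.
Bind Y1 := times(g(h(g(nil))), d).
MGU = { B -> g(nil), V -> h(g(nil)), Y1 -> times(g(h(g(nil))), d) }, so Y1 -> times(g(h(g(nil))), d).

times(g(h(g(nil))), d)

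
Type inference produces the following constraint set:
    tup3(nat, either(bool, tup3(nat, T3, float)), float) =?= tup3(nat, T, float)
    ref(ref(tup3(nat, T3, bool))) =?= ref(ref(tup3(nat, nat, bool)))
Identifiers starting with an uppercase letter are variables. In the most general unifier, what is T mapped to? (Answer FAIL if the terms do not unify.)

either(bool, tup3(nat, nat, float))

Decompose tup3/3: nat =?= nat,  either(bool, tup3(nat, T3, float)) =?= T,  float =?= float.
Delete trivial equation nat =?= nat.
Bind T := either(bool, tup3(nat, T3, float)); no other remaining equation mentions T.
Delete trivial equation float =?= float.
Decompose ref/1: ref(tup3(nat, T3, bool)) =?= ref(tup3(nat, nat, bool)).
Decompose ref/1: tup3(nat, T3, bool) =?= tup3(nat, nat, bool).
Decompose tup3/3: nat =?= nat,  T3 =?= nat,  bool =?= bool.
Delete trivial equation nat =?= nat.
Bind T3 := nat; no other remaining equation mentions T3. Substituting into the earlier binding gives T := either(bool, tup3(nat, nat, float)).
Delete trivial equation bool =?= bool.
MGU = { T -> either(bool, tup3(nat, nat, float)), T3 -> nat }, so T -> either(bool, tup3(nat, nat, float)).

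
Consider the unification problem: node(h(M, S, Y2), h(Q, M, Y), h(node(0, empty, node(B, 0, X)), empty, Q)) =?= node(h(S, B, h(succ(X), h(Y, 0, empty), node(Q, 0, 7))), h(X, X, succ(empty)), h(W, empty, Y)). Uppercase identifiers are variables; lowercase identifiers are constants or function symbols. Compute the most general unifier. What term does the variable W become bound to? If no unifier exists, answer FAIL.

node(0, empty, node(succ(empty), 0, succ(empty)))

Decompose node/3: h(M, S, Y2) =?= h(S, B, h(succ(X), h(Y, 0, empty), node(Q, 0, 7))),  h(Q, M, Y) =?= h(X, X, succ(empty)),  h(node(0, empty, node(B, 0, X)), empty, Q) =?= h(W, empty, Y).
Decompose h/3: M =?= S,  S =?= B,  Y2 =?= h(succ(X), h(Y, 0, empty), node(Q, 0, 7)).
Bind M := S; substituting into the one remaining equation that mentions M gives: h(Q, S, Y) =?= h(X, X, succ(empty)).
Bind S := B; substituting into the one remaining equation that mentions S gives: h(Q, B, Y) =?= h(X, X, succ(empty)). Substituting into the earlier binding gives M := B.
Bind Y2 := h(succ(X), h(Y, 0, empty), node(Q, 0, 7)); no other remaining equation mentions Y2.
Decompose h/3: Q =?= X,  B =?= X,  Y =?= succ(empty).
Bind Q := X; substituting into the one remaining equation that mentions Q gives: h(node(0, empty, node(B, 0, X)), empty, X) =?= h(W, empty, Y). Substituting into the earlier binding gives Y2 := h(succ(X), h(Y, 0, empty), node(X, 0, 7)).
Bind B := X; substituting into the one remaining equation that mentions B gives: h(node(0, empty, node(X, 0, X)), empty, X) =?= h(W, empty, Y). Substituting into the earlier bindings gives M := X, S := X.
Bind Y := succ(empty); substituting into the remaining equation gives: h(node(0, empty, node(X, 0, X)), empty, X) =?= h(W, empty, succ(empty)). Substituting into the earlier binding gives Y2 := h(succ(X), h(succ(empty), 0, empty), node(X, 0, 7)).
Decompose h/3: node(0, empty, node(X, 0, X)) =?= W,  empty =?= empty,  X =?= succ(empty).
Bind W := node(0, empty, node(X, 0, X)); no other remaining equation mentions W.
Delete trivial equation empty =?= empty.
Bind X := succ(empty). Substituting into the earlier bindings gives M := succ(empty), S := succ(empty), Y2 := h(succ(succ(empty)), h(succ(empty), 0, empty), node(succ(empty), 0, 7)), Q := succ(empty), B := succ(empty), W := node(0, empty, node(succ(empty), 0, succ(empty))).
MGU = { M ↦ succ(empty), S ↦ succ(empty), Y2 ↦ h(succ(succ(empty)), h(succ(empty), 0, empty), node(succ(empty), 0, 7)), Q ↦ succ(empty), B ↦ succ(empty), Y ↦ succ(empty), W ↦ node(0, empty, node(succ(empty), 0, succ(empty))), X ↦ succ(empty) }, so W ↦ node(0, empty, node(succ(empty), 0, succ(empty))).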